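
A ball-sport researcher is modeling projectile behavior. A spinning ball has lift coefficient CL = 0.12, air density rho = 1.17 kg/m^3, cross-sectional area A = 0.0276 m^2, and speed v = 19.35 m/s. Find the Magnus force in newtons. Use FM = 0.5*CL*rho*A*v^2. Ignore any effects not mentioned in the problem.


FM = 0.5 * CL * rho * A * v^2
FM = 0.5 * 0.12 * 1.17 * 0.0276 * 19.35^2
v^2 = 374.4225
FM = 0.5 * 0.12 * 1.17 * 0.0276 * 374.4225 = 0.7255 N

0.7255 N


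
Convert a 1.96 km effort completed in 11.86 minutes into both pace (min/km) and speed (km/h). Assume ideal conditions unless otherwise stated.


Pace = time / distance = 11.86 min / 1.96 km = 6.051 min/km
Speed = distance / time_in_hours = 1.96 / 0.1977 hr
Speed = 9.9157 km/h

6.051 min/km, 9.9157 km/h


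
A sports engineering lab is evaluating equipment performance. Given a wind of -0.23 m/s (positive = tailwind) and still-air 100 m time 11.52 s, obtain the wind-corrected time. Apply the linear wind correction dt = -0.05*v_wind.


dt = -0.05 * v_wind = -0.05 * -0.23 = 0.0115 s
t_corrected = t_still + dt = 11.52 + (0.0115)
t_corrected = 11.5315 s

11.5315 s


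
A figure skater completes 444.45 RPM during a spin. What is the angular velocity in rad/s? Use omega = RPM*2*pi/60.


omega = RPM * 2 * pi / 60
omega = 444.45 * 2 * 3.14159 / 60
omega = 2792.5617 / 60 = 46.5427 rad/s

46.5427 rad/s


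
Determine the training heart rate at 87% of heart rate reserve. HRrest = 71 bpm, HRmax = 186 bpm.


Target = HRrest + pct*(HRmax - HRrest)
Heart rate reserve = HRmax - HRrest = 186 - 71 = 115 bpm
Fraction = 87% = 0.87
Target = 71 + 0.87 * 115
Target = 71 + 100.05 = 171.05 bpm

171.05 bpm


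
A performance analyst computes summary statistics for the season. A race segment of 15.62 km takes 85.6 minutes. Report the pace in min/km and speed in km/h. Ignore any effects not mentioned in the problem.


Pace = time / distance = 85.6 min / 15.62 km = 5.4802 min/km
Speed = distance / time_in_hours = 15.62 / 1.4267 hr
Speed = 10.9486 km/h

5.4802 min/km, 10.9486 km/h


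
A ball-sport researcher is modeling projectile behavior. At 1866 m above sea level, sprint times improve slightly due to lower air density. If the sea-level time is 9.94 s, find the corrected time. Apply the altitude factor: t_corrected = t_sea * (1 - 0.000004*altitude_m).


Correction factor = 1 - 0.000004 * 1866 = 0.992536
t_corrected = t_sea * factor = 9.94 * 0.992536
t_corrected = 9.8658 s

9.8658 s


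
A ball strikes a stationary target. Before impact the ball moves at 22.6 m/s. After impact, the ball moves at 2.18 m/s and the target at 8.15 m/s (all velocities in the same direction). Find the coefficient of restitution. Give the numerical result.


e = (v2_after - v1_after) / (v1_before - v2_before)
Numerator = 8.15 - 2.18 = 5.97
Denominator = 22.6 - 0 = 22.6
e = 5.97 / 22.6 = 0.2642

0.2642


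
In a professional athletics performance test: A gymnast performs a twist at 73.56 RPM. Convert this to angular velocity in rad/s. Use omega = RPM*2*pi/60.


omega = RPM * 2 * pi / 60
omega = 73.56 * 2 * 3.14159 / 60
omega = 462.1911 / 60 = 7.7032 rad/s

7.7032 rad/s


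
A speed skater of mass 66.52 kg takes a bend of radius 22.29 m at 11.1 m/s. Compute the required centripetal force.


Fc = m * v^2 / r
v^2 = 11.1^2 = 123.21
Fc = 66.52 * 123.21 / 22.29
Fc = 8195.9292 / 22.29 = 367.6953 N

367.6953 N


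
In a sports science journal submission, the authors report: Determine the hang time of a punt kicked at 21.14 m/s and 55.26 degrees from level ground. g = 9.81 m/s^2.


T = 2*v*sin(theta)/g
sin(theta) = sin(55.26 deg) = 0.8217
T = 2*21.14*0.8217 / 9.81
T = 34.7434 / 9.81 = 3.5416 s

3.5416 s


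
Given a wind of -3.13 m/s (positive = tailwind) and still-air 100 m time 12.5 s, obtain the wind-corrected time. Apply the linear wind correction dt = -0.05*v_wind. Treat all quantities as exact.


dt = -0.05 * v_wind = -0.05 * -3.13 = 0.1565 s
t_corrected = t_still + dt = 12.5 + (0.1565)
t_corrected = 12.6565 s

12.6565 s


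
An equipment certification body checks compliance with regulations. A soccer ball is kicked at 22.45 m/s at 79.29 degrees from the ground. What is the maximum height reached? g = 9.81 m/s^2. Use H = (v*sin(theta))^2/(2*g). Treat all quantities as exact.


H = (v*sin(theta))^2 / (2*g)
vy = v*sin(theta) = 22.45 * sin(79.29 deg) = 22.0589 m/s
H = vy^2 / (2*g) = 486.5964 / (2*9.81)
H = 486.5964 / 19.62 = 24.801 m

24.801 m


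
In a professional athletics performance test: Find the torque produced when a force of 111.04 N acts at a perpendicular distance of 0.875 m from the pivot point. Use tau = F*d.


tau = F * d
tau = 111.04 * 0.875
tau = 97.16 N*m

97.16 N*m


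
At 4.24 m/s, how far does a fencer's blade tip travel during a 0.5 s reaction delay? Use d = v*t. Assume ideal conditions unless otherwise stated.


d = v * t
d = 4.24 * 0.5
d = 2.12 m

2.12 m


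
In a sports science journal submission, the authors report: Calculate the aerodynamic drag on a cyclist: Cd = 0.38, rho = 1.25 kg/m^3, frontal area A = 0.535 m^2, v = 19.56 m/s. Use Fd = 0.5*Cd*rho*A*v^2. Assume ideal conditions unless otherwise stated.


Fd = 0.5 * Cd * rho * A * v^2
Fd = 0.5 * 0.38 * 1.25 * 0.535 * 19.56^2
v^2 = 382.5936
Fd = 0.5 * 0.38 * 1.25 * 0.535 * 382.5936 = 48.6133 N

48.6133 N


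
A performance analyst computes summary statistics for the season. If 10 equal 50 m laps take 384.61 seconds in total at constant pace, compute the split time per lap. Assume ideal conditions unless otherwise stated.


Split time = total_time / n_laps = 384.61 / 10
Split time = 38.461 s per lap

38.461 s


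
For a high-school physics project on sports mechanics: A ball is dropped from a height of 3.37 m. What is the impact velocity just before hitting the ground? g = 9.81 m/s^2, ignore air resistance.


v = sqrt(2 * g * h)
v = sqrt(2 * 9.81 * 3.37)
v = sqrt(66.1194) = 8.1314 m/s

8.1314 m/s


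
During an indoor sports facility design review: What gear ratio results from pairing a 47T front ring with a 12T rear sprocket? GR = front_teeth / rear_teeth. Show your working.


GR = front_teeth / rear_teeth
GR = 47 / 12
GR = 3.9167

3.9167


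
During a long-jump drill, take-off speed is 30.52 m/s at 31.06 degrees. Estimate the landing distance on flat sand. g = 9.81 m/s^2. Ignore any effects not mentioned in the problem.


R = v^2 * sin(2*theta) / g
Convert angle to radians: theta = 31.06 deg = 0.5421 rad
sin(2*theta) = sin(1.0842) = 0.8839
R = 30.52^2 * 0.8839 / 9.81
R = 931.4704 * 0.8839 / 9.81 = 83.93 m

83.93 m


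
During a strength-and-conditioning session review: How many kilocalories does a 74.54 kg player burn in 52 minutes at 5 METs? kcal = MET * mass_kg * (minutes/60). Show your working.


kcal = MET * mass * time_hr
Convert time: 52 min = 0.8667 hr
kcal = 5 * 74.54 * 0.8667
kcal = 323.0067 kcal

323.0067 kcal


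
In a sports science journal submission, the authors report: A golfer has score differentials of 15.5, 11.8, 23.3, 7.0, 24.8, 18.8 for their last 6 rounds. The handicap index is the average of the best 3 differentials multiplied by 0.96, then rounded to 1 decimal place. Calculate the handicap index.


All differentials: 15.5, 11.8, 23.3, 7.0, 24.8, 18.8
Sorted: 7.0, 11.8, 15.5, 18.8, 23.3, 24.8
Best 3: 7.0, 11.8, 15.5
Average of best = 34.3 / 3 = 11.4333
Raw index = 11.4333 * 0.96 = 10.976
Handicap index = round(10.976, 1) = 11.0

11.0


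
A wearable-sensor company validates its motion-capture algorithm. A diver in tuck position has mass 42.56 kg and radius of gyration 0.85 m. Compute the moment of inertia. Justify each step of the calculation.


I = m * k^2
I = 42.56 * 0.85^2
I = 42.56 * 0.7225 = 30.7496 kg*m^2

30.7496 kg*m^2


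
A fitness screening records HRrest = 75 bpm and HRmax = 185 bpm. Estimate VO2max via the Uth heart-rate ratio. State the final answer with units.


VO2max = 15.3 * HRmax / HRrest
VO2max = 15.3 * 185 / 75
VO2max = 2830.5 / 75 = 37.74 mL/kg/min

37.74 mL/kg/min


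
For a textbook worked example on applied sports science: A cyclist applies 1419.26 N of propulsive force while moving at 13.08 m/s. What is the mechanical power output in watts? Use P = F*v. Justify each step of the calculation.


P = F * v
P = 1419.26 * 13.08
P = 18563.9208 W

18563.9208 W


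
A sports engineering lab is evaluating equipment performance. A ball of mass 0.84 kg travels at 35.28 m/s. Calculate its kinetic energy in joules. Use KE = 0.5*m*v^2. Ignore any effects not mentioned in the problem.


KE = 0.5 * m * v^2
KE = 0.5 * 0.84 * 35.28^2
KE = 0.5 * 0.84 * 1244.6784 = 522.7649 J

522.7649 J


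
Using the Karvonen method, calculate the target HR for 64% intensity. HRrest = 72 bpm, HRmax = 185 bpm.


Target = HRrest + pct*(HRmax - HRrest)
Heart rate reserve = HRmax - HRrest = 185 - 72 = 113 bpm
Fraction = 64% = 0.64
Target = 72 + 0.64 * 113
Target = 72 + 72.32 = 144.32 bpm

144.32 bpm


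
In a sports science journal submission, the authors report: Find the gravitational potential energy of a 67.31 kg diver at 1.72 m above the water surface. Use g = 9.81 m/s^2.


PE = m * g * h
PE = 67.31 * 9.81 * 1.72
PE = 660.3111 * 1.72 = 1135.7351 J

1135.7351 J


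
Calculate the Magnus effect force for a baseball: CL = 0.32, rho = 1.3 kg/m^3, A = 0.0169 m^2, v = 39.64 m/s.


FM = 0.5 * CL * rho * A * v^2
FM = 0.5 * 0.32 * 1.3 * 0.0169 * 39.64^2
v^2 = 1571.3296
FM = 0.5 * 0.32 * 1.3 * 0.0169 * 1571.3296 = 5.5235 N

5.5235 N


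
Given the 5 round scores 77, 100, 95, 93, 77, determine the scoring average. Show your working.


Average = sum / n
Sum = 442
Average = 442 / 5 = 88.4

88.4


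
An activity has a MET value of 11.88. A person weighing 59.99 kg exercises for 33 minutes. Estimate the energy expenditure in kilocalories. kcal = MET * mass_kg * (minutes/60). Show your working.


kcal = MET * mass * time_hr
Convert time: 33 min = 0.55 hr
kcal = 11.88 * 59.99 * 0.55
kcal = 391.9747 kcal

391.9747 kcal


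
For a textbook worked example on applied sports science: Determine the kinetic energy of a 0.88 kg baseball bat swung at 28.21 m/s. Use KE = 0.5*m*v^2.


KE = 0.5 * m * v^2
KE = 0.5 * 0.88 * 28.21^2
KE = 0.5 * 0.88 * 795.8041 = 350.1538 J

350.1538 J


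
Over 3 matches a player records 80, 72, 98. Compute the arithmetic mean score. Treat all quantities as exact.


Average = sum / n
Sum = 250
Average = 250 / 3 = 83.3333

83.3333


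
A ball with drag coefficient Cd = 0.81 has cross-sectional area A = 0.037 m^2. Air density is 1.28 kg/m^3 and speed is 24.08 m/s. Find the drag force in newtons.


Fd = 0.5 * Cd * rho * A * v^2
Fd = 0.5 * 0.81 * 1.28 * 0.037 * 24.08^2
v^2 = 579.8464
Fd = 0.5 * 0.81 * 1.28 * 0.037 * 579.8464 = 11.1219 N

11.1219 N


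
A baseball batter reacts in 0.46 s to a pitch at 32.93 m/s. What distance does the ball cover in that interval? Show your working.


d = v * t
d = 32.93 * 0.46
d = 15.1478 m

15.1478 m


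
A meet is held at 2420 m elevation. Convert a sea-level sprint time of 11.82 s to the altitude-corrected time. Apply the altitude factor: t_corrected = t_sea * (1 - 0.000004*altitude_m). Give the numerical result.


Correction factor = 1 - 0.000004 * 2420 = 0.99032
t_corrected = t_sea * factor = 11.82 * 0.99032
t_corrected = 11.7056 s

11.7056 s


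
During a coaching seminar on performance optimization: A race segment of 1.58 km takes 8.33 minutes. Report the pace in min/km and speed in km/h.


Pace = time / distance = 8.33 min / 1.58 km = 5.2722 min/km
Speed = distance / time_in_hours = 1.58 / 0.1388 hr
Speed = 11.3806 km/h

5.2722 min/km, 11.3806 km/h


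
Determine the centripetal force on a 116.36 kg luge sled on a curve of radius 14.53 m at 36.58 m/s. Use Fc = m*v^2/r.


Fc = m * v^2 / r
v^2 = 36.58^2 = 1338.0964
Fc = 116.36 * 1338.0964 / 14.53
Fc = 155700.8971 / 14.53 = 10715.8222 N

10715.8222 N


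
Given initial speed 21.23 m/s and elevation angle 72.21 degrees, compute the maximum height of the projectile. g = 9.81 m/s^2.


H = (v*sin(theta))^2 / (2*g)
vy = v*sin(theta) = 21.23 * sin(72.21 deg) = 20.2148 m/s
H = vy^2 / (2*g) = 408.6397 / (2*9.81)
H = 408.6397 / 19.62 = 20.8277 m

20.8277 m


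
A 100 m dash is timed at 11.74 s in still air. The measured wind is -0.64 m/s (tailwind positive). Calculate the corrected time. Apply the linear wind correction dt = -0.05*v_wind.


dt = -0.05 * v_wind = -0.05 * -0.64 = 0.032 s
t_corrected = t_still + dt = 11.74 + (0.032)
t_corrected = 11.772 s

11.772 s


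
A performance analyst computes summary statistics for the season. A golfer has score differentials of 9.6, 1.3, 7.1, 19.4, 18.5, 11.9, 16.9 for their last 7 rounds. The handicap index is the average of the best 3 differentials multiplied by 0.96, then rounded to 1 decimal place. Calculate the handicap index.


All differentials: 9.6, 1.3, 7.1, 19.4, 18.5, 11.9, 16.9
Sorted: 1.3, 7.1, 9.6, 11.9, 16.9, 18.5, 19.4
Best 3: 1.3, 7.1, 9.6
Average of best = 18 / 3 = 6
Raw index = 6 * 0.96 = 5.76
Handicap index = round(5.76, 1) = 5.8

5.8


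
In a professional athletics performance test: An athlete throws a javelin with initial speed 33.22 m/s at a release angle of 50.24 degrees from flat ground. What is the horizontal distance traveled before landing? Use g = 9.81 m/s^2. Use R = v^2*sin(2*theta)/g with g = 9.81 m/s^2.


R = v^2 * sin(2*theta) / g
Convert angle to radians: theta = 50.24 deg = 0.8769 rad
sin(2*theta) = sin(1.7537) = 0.9833
R = 33.22^2 * 0.9833 / 9.81
R = 1103.5684 * 0.9833 / 9.81 = 110.6177 m

110.6177 m


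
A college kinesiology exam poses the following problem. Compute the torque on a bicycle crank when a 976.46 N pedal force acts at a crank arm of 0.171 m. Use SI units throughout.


tau = F * d
tau = 976.46 * 0.171
tau = 166.9747 N*m

166.9747 N*m


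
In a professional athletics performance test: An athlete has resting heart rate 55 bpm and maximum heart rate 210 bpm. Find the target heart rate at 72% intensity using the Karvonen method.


Target = HRrest + pct*(HRmax - HRrest)
Heart rate reserve = HRmax - HRrest = 210 - 55 = 155 bpm
Fraction = 72% = 0.72
Target = 55 + 0.72 * 155
Target = 55 + 111.6 = 166.6 bpm

166.6 bpm


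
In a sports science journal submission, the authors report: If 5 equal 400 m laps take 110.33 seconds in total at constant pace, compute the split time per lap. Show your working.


Split time = total_time / n_laps = 110.33 / 5
Split time = 22.066 s per lap

22.066 s


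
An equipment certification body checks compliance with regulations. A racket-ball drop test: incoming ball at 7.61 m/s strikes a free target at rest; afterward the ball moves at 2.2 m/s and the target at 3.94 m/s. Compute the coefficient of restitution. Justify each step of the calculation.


e = (v2_after - v1_after) / (v1_before - v2_before)
Numerator = 3.94 - 2.2 = 1.74
Denominator = 7.61 - 0 = 7.61
e = 1.74 / 7.61 = 0.2286

0.2286


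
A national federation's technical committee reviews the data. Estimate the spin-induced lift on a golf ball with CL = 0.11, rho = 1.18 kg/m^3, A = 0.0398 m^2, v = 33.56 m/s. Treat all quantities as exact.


FM = 0.5 * CL * rho * A * v^2
FM = 0.5 * 0.11 * 1.18 * 0.0398 * 33.56^2
v^2 = 1126.2736
FM = 0.5 * 0.11 * 1.18 * 0.0398 * 1126.2736 = 2.9092 N

2.9092 N


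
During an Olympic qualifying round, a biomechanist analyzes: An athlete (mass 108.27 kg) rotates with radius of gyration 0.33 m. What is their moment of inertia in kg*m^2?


I = m * k^2
I = 108.27 * 0.33^2
I = 108.27 * 0.1089 = 11.7906 kg*m^2

11.7906 kg*m^2


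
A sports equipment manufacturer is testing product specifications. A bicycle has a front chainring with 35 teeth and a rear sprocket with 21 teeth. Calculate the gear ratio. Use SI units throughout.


GR = front_teeth / rear_teeth
GR = 35 / 21
GR = 1.6667

1.6667


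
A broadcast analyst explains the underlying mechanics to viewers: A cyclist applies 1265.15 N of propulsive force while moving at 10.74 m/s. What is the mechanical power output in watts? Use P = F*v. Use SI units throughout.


P = F * v
P = 1265.15 * 10.74
P = 13587.711 W

13587.711 W


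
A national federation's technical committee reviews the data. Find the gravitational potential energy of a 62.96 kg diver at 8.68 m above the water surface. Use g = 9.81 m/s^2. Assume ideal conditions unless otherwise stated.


PE = m * g * h
PE = 62.96 * 9.81 * 8.68
PE = 617.6376 * 8.68 = 5361.0944 J

5361.0944 J


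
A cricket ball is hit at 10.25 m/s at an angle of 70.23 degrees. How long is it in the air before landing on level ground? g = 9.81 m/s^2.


T = 2*v*sin(theta)/g
sin(theta) = sin(70.23 deg) = 0.9411
T = 2*10.25*0.9411 / 9.81
T = 19.2917 / 9.81 = 1.9665 s

1.9665 s


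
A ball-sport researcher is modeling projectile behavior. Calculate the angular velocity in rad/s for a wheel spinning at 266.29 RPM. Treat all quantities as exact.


omega = RPM * 2 * pi / 60
omega = 266.29 * 2 * 3.14159 / 60
omega = 1673.1494 / 60 = 27.8858 rad/s

27.8858 rad/s


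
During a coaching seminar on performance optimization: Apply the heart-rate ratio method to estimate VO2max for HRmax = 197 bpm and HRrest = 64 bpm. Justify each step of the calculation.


VO2max = 15.3 * HRmax / HRrest
VO2max = 15.3 * 197 / 64
VO2max = 3014.1 / 64 = 47.0953 mL/kg/min

47.0953 mL/kg/min


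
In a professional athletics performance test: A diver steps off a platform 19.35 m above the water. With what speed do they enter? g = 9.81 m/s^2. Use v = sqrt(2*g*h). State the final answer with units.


v = sqrt(2 * g * h)
v = sqrt(2 * 9.81 * 19.35)
v = sqrt(379.647) = 19.4845 m/s

19.4845 m/s


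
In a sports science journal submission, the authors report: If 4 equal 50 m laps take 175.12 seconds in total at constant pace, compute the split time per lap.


Split time = total_time / n_laps = 175.12 / 4
Split time = 43.78 s per lap

43.78 s


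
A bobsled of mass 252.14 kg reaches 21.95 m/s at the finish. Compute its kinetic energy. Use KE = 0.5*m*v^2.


KE = 0.5 * m * v^2
KE = 0.5 * 252.14 * 21.95^2
KE = 0.5 * 252.14 * 481.8025 = 60740.8412 J

60740.8412 J


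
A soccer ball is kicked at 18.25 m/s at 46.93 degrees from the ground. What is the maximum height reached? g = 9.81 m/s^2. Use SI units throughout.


H = (v*sin(theta))^2 / (2*g)
vy = v*sin(theta) = 18.25 * sin(46.93 deg) = 13.332 m/s
H = vy^2 / (2*g) = 177.7419 / (2*9.81)
H = 177.7419 / 19.62 = 9.0592 m

9.0592 m


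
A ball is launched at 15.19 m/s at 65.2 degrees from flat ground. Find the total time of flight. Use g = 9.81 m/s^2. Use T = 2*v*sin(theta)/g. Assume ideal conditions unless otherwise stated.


T = 2*v*sin(theta)/g
sin(theta) = sin(65.2 deg) = 0.9078
T = 2*15.19*0.9078 / 9.81
T = 27.5783 / 9.81 = 2.8112 s

2.8112 s


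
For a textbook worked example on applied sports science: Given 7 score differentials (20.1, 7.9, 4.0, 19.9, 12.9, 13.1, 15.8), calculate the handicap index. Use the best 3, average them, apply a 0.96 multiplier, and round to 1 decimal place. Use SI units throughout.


All differentials: 20.1, 7.9, 4.0, 19.9, 12.9, 13.1, 15.8
Sorted: 4.0, 7.9, 12.9, 13.1, 15.8, 19.9, 20.1
Best 3: 4.0, 7.9, 12.9
Average of best = 24.8 / 3 = 8.2667
Raw index = 8.2667 * 0.96 = 7.936
Handicap index = round(7.936, 1) = 7.9

7.9


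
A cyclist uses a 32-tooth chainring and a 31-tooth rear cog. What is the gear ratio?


GR = front_teeth / rear_teeth
GR = 32 / 31
GR = 1.0323

1.0323


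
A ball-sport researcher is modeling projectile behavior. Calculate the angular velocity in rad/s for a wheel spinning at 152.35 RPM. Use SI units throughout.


omega = RPM * 2 * pi / 60
omega = 152.35 * 2 * 3.14159 / 60
omega = 957.2433 / 60 = 15.9541 rad/s

15.9541 rad/s


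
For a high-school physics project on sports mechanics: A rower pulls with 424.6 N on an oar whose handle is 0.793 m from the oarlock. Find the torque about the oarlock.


tau = F * d
tau = 424.6 * 0.793
tau = 336.7078 N*m

336.7078 N*m


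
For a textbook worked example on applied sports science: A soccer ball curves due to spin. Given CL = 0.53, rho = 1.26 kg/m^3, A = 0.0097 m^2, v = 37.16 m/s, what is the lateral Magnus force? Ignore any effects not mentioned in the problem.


FM = 0.5 * CL * rho * A * v^2
FM = 0.5 * 0.53 * 1.26 * 0.0097 * 37.16^2
v^2 = 1380.8656
FM = 0.5 * 0.53 * 1.26 * 0.0097 * 1380.8656 = 4.4724 N

4.4724 N


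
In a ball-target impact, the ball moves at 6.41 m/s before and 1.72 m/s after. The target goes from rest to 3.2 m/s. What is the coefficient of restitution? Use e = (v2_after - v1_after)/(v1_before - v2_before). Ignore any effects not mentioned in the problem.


e = (v2_after - v1_after) / (v1_before - v2_before)
Numerator = 3.2 - 1.72 = 1.48
Denominator = 6.41 - 0 = 6.41
e = 1.48 / 6.41 = 0.2309

0.2309


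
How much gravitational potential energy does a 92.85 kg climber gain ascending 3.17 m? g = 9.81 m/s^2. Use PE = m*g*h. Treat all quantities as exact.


PE = m * g * h
PE = 92.85 * 9.81 * 3.17
PE = 910.8585 * 3.17 = 2887.4214 J

2887.4214 J


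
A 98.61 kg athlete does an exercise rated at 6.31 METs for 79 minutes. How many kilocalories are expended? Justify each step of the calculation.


kcal = MET * mass * time_hr
Convert time: 79 min = 1.3167 hr
kcal = 6.31 * 98.61 * 1.3167
kcal = 819.2683 kcal

819.2683 kcal


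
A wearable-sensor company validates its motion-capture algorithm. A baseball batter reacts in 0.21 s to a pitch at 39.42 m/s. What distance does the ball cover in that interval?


d = v * t
d = 39.42 * 0.21
d = 8.2782 m

8.2782 m


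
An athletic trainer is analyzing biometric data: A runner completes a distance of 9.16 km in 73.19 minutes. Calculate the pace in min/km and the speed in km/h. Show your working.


Pace = time / distance = 73.19 min / 9.16 km = 7.9902 min/km
Speed = distance / time_in_hours = 9.16 / 1.2198 hr
Speed = 7.5092 km/h

7.9902 min/km, 7.5092 km/h


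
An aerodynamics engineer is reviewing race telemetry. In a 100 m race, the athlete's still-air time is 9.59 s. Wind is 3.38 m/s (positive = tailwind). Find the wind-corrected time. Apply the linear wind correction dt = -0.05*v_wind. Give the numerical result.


dt = -0.05 * v_wind = -0.05 * 3.38 = -0.169 s
t_corrected = t_still + dt = 9.59 + (-0.169)
t_corrected = 9.421 s

9.421 s


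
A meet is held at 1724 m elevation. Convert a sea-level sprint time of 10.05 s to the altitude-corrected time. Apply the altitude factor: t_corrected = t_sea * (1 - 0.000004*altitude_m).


Correction factor = 1 - 0.000004 * 1724 = 0.993104
t_corrected = t_sea * factor = 10.05 * 0.993104
t_corrected = 9.9807 s

9.9807 s


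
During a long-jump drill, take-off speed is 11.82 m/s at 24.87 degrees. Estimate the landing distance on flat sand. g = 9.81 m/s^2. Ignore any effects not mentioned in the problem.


R = v^2 * sin(2*theta) / g
Convert angle to radians: theta = 24.87 deg = 0.4341 rad
sin(2*theta) = sin(0.8681) = 0.7631
R = 11.82^2 * 0.7631 / 9.81
R = 139.7124 * 0.7631 / 9.81 = 10.8682 m

10.8682 m


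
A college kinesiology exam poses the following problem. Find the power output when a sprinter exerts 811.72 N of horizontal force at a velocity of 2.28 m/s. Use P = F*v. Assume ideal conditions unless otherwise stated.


P = F * v
P = 811.72 * 2.28
P = 1850.7216 W

1850.7216 W


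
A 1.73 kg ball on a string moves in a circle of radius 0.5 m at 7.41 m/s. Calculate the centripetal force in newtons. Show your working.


Fc = m * v^2 / r
v^2 = 7.41^2 = 54.9081
Fc = 1.73 * 54.9081 / 0.5
Fc = 94.991 / 0.5 = 189.982 N

189.982 N


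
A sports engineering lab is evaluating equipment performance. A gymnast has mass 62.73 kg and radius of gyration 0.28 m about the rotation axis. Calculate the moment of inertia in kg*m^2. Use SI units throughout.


I = m * k^2
I = 62.73 * 0.28^2
I = 62.73 * 0.0784 = 4.918 kg*m^2

4.918 kg*m^2


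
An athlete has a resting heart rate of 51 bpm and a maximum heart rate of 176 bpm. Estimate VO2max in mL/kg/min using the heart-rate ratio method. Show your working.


VO2max = 15.3 * HRmax / HRrest
VO2max = 15.3 * 176 / 51
VO2max = 2692.8 / 51 = 52.8 mL/kg/min

52.8 mL/kg/min


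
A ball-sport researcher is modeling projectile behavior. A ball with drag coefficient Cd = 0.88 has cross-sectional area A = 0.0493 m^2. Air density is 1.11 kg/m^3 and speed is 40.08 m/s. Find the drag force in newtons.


Fd = 0.5 * Cd * rho * A * v^2
Fd = 0.5 * 0.88 * 1.11 * 0.0493 * 40.08^2
v^2 = 1606.4064
Fd = 0.5 * 0.88 * 1.11 * 0.0493 * 1606.4064 = 38.6792 N

38.6792 N


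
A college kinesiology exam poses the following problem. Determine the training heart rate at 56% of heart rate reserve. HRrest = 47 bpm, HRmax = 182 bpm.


Target = HRrest + pct*(HRmax - HRrest)
Heart rate reserve = HRmax - HRrest = 182 - 47 = 135 bpm
Fraction = 56% = 0.56
Target = 47 + 0.56 * 135
Target = 47 + 75.6 = 122.6 bpm

122.6 bpm


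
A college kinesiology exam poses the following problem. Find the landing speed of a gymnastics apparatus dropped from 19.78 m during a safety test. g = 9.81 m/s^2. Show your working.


v = sqrt(2 * g * h)
v = sqrt(2 * 9.81 * 19.78)
v = sqrt(388.0836) = 19.6998 m/s

19.6998 m/s


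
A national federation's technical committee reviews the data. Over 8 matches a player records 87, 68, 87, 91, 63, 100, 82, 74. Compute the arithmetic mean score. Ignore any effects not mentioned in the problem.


Average = sum / n
Sum = 652
Average = 652 / 8 = 81.5

81.5


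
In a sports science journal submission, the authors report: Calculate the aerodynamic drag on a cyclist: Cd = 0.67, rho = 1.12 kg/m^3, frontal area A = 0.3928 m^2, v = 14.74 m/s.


Fd = 0.5 * Cd * rho * A * v^2
Fd = 0.5 * 0.67 * 1.12 * 0.3928 * 14.74^2
v^2 = 217.2676
Fd = 0.5 * 0.67 * 1.12 * 0.3928 * 217.2676 = 32.0206 N

32.0206 N


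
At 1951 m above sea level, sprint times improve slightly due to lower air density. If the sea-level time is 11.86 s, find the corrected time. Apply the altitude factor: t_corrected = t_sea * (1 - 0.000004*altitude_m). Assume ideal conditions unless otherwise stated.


Correction factor = 1 - 0.000004 * 1951 = 0.992196
t_corrected = t_sea * factor = 11.86 * 0.992196
t_corrected = 11.7674 s

11.7674 s


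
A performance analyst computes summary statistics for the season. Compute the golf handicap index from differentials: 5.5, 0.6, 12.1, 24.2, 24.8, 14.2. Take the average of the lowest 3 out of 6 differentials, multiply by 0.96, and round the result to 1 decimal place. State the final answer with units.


All differentials: 5.5, 0.6, 12.1, 24.2, 24.8, 14.2
Sorted: 0.6, 5.5, 12.1, 14.2, 24.2, 24.8
Best 3: 0.6, 5.5, 12.1
Average of best = 18.2 / 3 = 6.0667
Raw index = 6.0667 * 0.96 = 5.824
Handicap index = round(5.824, 1) = 5.8

5.8


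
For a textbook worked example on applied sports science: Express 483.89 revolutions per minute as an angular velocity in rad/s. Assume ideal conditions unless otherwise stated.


omega = RPM * 2 * pi / 60
omega = 483.89 * 2 * 3.14159 / 60
omega = 3040.3705 / 60 = 50.6728 rad/s

50.6728 rad/s


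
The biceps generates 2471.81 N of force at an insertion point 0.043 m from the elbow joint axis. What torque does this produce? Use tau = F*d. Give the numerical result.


tau = F * d
tau = 2471.81 * 0.043
tau = 106.2878 N*m

106.2878 N*m


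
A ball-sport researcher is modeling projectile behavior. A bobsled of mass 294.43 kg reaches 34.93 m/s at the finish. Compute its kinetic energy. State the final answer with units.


KE = 0.5 * m * v^2
KE = 0.5 * 294.43 * 34.93^2
KE = 0.5 * 294.43 * 1220.1049 = 179617.7429 J

179617.7429 J


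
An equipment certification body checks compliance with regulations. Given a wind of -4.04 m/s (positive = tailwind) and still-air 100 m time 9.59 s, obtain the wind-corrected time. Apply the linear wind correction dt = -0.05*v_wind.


dt = -0.05 * v_wind = -0.05 * -4.04 = 0.202 s
t_corrected = t_still + dt = 9.59 + (0.202)
t_corrected = 9.792 s

9.792 s


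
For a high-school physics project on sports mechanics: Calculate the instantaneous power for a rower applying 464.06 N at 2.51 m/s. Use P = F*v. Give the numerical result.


P = F * v
P = 464.06 * 2.51
P = 1164.7906 W

1164.7906 W


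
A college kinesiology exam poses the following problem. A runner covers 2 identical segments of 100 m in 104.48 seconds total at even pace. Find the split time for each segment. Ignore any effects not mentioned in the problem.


Split time = total_time / n_laps = 104.48 / 2
Split time = 52.24 s per lap

52.24 s


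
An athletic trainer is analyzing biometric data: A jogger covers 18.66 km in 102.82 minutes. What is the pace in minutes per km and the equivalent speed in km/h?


Pace = time / distance = 102.82 min / 18.66 km = 5.5102 min/km
Speed = distance / time_in_hours = 18.66 / 1.7137 hr
Speed = 10.8889 km/h

5.5102 min/km, 10.8889 km/h


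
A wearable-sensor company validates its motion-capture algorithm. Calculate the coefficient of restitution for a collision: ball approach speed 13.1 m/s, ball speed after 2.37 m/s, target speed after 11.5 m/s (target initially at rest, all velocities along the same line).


e = (v2_after - v1_after) / (v1_before - v2_before)
Numerator = 11.5 - 2.37 = 9.13
Denominator = 13.1 - 0 = 13.1
e = 9.13 / 13.1 = 0.6969

0.6969


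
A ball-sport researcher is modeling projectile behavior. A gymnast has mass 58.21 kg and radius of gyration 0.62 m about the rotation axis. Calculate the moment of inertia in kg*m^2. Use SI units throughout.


I = m * k^2
I = 58.21 * 0.62^2
I = 58.21 * 0.3844 = 22.3759 kg*m^2

22.3759 kg*m^2


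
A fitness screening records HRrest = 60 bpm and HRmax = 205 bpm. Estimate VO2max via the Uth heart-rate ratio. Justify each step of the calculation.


VO2max = 15.3 * HRmax / HRrest
VO2max = 15.3 * 205 / 60
VO2max = 3136.5 / 60 = 52.275 mL/kg/min

52.275 mL/kg/min


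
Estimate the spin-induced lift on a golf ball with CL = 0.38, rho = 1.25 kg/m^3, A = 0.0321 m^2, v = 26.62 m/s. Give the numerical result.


FM = 0.5 * CL * rho * A * v^2
FM = 0.5 * 0.38 * 1.25 * 0.0321 * 26.62^2
v^2 = 708.6244
FM = 0.5 * 0.38 * 1.25 * 0.0321 * 708.6244 = 5.4024 N

5.4024 N


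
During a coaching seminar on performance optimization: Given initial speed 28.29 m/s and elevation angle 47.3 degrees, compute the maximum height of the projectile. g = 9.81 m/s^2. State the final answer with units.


H = (v*sin(theta))^2 / (2*g)
vy = v*sin(theta) = 28.29 * sin(47.3 deg) = 20.7907 m/s
H = vy^2 / (2*g) = 432.2546 / (2*9.81)
H = 432.2546 / 19.62 = 22.0313 m

22.0313 m


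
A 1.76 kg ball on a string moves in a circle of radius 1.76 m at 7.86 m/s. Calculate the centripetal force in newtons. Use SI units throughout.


Fc = m * v^2 / r
v^2 = 7.86^2 = 61.7796
Fc = 1.76 * 61.7796 / 1.76
Fc = 108.7321 / 1.76 = 61.7796 N

61.7796 N


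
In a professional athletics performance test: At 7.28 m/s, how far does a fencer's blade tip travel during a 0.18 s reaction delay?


d = v * t
d = 7.28 * 0.18
d = 1.3104 m

1.3104 m


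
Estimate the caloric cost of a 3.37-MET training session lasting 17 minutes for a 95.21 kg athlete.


kcal = MET * mass * time_hr
Convert time: 17 min = 0.2833 hr
kcal = 3.37 * 95.21 * 0.2833
kcal = 90.9097 kcal

90.9097 kcal


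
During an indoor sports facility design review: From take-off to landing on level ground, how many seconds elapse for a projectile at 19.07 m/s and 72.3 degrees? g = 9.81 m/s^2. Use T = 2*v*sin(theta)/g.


T = 2*v*sin(theta)/g
sin(theta) = sin(72.3 deg) = 0.9527
T = 2*19.07*0.9527 / 9.81
T = 36.3345 / 9.81 = 3.7038 s

3.7038 s


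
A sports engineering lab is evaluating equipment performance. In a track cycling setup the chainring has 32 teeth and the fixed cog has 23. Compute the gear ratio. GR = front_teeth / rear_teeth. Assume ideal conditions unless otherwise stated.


GR = front_teeth / rear_teeth
GR = 32 / 23
GR = 1.3913

1.3913


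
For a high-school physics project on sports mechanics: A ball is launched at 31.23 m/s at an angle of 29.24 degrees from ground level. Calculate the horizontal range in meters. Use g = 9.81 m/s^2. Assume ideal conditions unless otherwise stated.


R = v^2 * sin(2*theta) / g
Convert angle to radians: theta = 29.24 deg = 0.5103 rad
sin(2*theta) = sin(1.0207) = 0.8525
R = 31.23^2 * 0.8525 / 9.81
R = 975.3129 * 0.8525 / 9.81 = 84.7516 m

84.7516 m


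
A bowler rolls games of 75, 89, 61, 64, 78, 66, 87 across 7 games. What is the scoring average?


Average = sum / n
Sum = 520
Average = 520 / 7 = 74.2857

74.2857


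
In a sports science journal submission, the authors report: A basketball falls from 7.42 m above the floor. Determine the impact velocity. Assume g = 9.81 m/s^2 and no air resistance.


v = sqrt(2 * g * h)
v = sqrt(2 * 9.81 * 7.42)
v = sqrt(145.5804) = 12.0657 m/s

12.0657 m/s


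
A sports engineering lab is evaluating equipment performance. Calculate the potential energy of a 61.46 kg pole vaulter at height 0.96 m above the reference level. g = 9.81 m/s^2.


PE = m * g * h
PE = 61.46 * 9.81 * 0.96
PE = 602.9226 * 0.96 = 578.8057 J

578.8057 J


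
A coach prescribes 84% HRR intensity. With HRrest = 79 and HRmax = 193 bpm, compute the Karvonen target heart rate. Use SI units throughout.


Target = HRrest + pct*(HRmax - HRrest)
Heart rate reserve = HRmax - HRrest = 193 - 79 = 114 bpm
Fraction = 84% = 0.84
Target = 79 + 0.84 * 114
Target = 79 + 95.76 = 174.76 bpm

174.76 bpm


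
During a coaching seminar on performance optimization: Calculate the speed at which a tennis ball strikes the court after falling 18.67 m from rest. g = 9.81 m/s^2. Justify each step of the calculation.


v = sqrt(2 * g * h)
v = sqrt(2 * 9.81 * 18.67)
v = sqrt(366.3054) = 19.1391 m/s

19.1391 m/s


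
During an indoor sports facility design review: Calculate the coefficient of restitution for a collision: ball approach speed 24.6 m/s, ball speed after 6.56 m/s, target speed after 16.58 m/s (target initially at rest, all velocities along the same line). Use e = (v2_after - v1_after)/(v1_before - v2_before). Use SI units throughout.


e = (v2_after - v1_after) / (v1_before - v2_before)
Numerator = 16.58 - 6.56 = 10.02
Denominator = 24.6 - 0 = 24.6
e = 10.02 / 24.6 = 0.4073

0.4073


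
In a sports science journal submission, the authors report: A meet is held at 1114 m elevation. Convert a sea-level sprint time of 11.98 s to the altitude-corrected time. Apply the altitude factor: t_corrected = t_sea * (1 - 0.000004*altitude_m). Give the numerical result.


Correction factor = 1 - 0.000004 * 1114 = 0.995544
t_corrected = t_sea * factor = 11.98 * 0.995544
t_corrected = 11.9266 s

11.9266 s


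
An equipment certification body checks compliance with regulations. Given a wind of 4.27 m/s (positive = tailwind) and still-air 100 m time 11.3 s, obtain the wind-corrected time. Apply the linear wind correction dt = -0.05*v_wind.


dt = -0.05 * v_wind = -0.05 * 4.27 = -0.2135 s
t_corrected = t_still + dt = 11.3 + (-0.2135)
t_corrected = 11.0865 s

11.0865 s


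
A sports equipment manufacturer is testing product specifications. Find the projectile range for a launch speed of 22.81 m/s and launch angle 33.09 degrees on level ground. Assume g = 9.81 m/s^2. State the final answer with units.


R = v^2 * sin(2*theta) / g
Convert angle to radians: theta = 33.09 deg = 0.5775 rad
sin(2*theta) = sin(1.1551) = 0.9148
R = 22.81^2 * 0.9148 / 9.81
R = 520.2961 * 0.9148 / 9.81 = 48.5195 m

48.5195 m


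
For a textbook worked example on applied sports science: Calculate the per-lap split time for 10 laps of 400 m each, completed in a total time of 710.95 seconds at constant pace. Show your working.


Split time = total_time / n_laps = 710.95 / 10
Split time = 71.095 s per lap

71.095 s


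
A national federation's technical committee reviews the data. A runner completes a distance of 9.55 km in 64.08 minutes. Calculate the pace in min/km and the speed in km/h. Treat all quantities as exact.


Pace = time / distance = 64.08 min / 9.55 km = 6.7099 min/km
Speed = distance / time_in_hours = 9.55 / 1.068 hr
Speed = 8.9419 km/h

6.7099 min/km, 8.9419 km/h


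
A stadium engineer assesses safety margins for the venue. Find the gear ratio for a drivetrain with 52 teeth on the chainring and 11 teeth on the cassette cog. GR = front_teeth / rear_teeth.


GR = front_teeth / rear_teeth
GR = 52 / 11
GR = 4.7273

4.7273


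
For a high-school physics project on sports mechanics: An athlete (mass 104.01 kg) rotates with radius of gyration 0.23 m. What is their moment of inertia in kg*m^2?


I = m * k^2
I = 104.01 * 0.23^2
I = 104.01 * 0.0529 = 5.5021 kg*m^2

5.5021 kg*m^2


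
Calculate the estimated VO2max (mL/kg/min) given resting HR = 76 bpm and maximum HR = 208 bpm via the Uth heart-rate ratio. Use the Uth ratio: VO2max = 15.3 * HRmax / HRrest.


VO2max = 15.3 * HRmax / HRrest
VO2max = 15.3 * 208 / 76
VO2max = 3182.4 / 76 = 41.8737 mL/kg/min

41.8737 mL/kg/min


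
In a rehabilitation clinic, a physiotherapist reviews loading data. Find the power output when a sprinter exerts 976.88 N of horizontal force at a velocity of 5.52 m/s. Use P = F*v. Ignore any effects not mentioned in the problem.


P = F * v
P = 976.88 * 5.52
P = 5392.3776 W

5392.3776 W


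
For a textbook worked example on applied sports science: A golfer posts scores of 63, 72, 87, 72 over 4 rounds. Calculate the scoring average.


Average = sum / n
Sum = 294
Average = 294 / 4 = 73.5

73.5


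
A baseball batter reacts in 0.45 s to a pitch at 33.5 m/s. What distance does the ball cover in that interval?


d = v * t
d = 33.5 * 0.45
d = 15.075 m

15.075 m


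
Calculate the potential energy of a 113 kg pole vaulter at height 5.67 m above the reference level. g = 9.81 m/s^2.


PE = m * g * h
PE = 113 * 9.81 * 5.67
PE = 1108.53 * 5.67 = 6285.3651 J

6285.3651 J


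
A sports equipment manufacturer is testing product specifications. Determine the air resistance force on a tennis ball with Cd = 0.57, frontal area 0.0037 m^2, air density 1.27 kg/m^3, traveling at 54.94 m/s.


Fd = 0.5 * Cd * rho * A * v^2
Fd = 0.5 * 0.57 * 1.27 * 0.0037 * 54.94^2
v^2 = 3018.4036
Fd = 0.5 * 0.57 * 1.27 * 0.0037 * 3018.4036 = 4.0423 N

4.0423 N


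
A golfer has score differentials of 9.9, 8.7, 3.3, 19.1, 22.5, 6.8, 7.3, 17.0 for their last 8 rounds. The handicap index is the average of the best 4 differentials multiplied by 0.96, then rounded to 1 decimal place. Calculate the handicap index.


All differentials: 9.9, 8.7, 3.3, 19.1, 22.5, 6.8, 7.3, 17.0
Sorted: 3.3, 6.8, 7.3, 8.7, 9.9, 17.0, 19.1, 22.5
Best 4: 3.3, 6.8, 7.3, 8.7
Average of best = 26.1 / 4 = 6.525
Raw index = 6.525 * 0.96 = 6.264
Handicap index = round(6.264, 1) = 6.3

6.3


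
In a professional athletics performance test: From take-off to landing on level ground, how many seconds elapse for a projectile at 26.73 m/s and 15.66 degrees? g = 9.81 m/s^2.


T = 2*v*sin(theta)/g
sin(theta) = sin(15.66 deg) = 0.2699
T = 2*26.73*0.2699 / 9.81
T = 14.4304 / 9.81 = 1.471 s

1.471 s


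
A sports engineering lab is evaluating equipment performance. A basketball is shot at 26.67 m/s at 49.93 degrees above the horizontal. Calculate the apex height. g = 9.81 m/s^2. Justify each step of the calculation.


H = (v*sin(theta))^2 / (2*g)
vy = v*sin(theta) = 26.67 * sin(49.93 deg) = 20.4094 m/s
H = vy^2 / (2*g) = 416.5455 / (2*9.81)
H = 416.5455 / 19.62 = 21.2307 m

21.2307 m


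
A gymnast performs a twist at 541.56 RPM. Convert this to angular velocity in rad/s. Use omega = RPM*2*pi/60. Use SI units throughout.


omega = RPM * 2 * pi / 60
omega = 541.56 * 2 * 3.14159 / 60
omega = 3402.7218 / 60 = 56.712 rad/s

56.712 rad/s


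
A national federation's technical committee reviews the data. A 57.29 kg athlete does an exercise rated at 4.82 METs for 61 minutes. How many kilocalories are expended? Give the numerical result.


kcal = MET * mass * time_hr
Convert time: 61 min = 1.0167 hr
kcal = 4.82 * 57.29 * 1.0167
kcal = 280.7401 kcal

280.7401 kcal
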